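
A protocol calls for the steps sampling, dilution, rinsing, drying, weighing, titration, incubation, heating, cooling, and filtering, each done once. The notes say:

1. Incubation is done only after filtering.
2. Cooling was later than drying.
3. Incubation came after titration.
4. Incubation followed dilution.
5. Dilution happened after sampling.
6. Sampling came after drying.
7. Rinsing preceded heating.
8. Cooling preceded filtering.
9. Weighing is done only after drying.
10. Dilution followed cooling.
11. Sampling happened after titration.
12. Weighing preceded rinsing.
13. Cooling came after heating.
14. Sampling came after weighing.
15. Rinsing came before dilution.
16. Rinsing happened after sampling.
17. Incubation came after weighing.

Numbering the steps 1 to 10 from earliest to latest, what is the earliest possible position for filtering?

Cooling, drying, heating, rinsing, sampling, titration, and weighing must all come before filtering — 7 forced predecessors.
Nothing else is forced ahead of filtering, so its earliest slot is position 7 + 1 = 8.

8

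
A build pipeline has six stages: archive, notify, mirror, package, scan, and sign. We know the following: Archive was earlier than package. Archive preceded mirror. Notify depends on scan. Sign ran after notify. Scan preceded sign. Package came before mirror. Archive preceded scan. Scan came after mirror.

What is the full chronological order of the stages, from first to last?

archive, package, mirror, scan, notify, sign

The constraints fix every adjacent pair, so only one ordering works:
archive → package → mirror → scan → notify → sign.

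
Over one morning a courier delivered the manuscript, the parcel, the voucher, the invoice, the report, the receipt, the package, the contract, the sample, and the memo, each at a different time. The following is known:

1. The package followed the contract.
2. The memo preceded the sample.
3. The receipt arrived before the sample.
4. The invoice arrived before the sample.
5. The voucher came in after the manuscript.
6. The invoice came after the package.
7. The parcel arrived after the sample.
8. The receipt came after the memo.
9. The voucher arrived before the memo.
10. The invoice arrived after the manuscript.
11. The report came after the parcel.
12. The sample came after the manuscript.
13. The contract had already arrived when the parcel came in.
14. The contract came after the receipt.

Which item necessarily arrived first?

The manuscript has a chain of constraints placing it before every other item, so the manuscript must be first.

the manuscript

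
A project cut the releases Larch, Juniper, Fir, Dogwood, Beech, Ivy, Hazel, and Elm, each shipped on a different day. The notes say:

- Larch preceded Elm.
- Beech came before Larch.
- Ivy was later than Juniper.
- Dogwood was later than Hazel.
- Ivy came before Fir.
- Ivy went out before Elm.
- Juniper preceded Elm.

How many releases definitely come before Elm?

Directly stated before Elm: Ivy, Juniper, and Larch.
Beech reaches Elm via Beech → Larch → Elm.
That's Beech, Ivy, Juniper, and Larch — 4 in all.

4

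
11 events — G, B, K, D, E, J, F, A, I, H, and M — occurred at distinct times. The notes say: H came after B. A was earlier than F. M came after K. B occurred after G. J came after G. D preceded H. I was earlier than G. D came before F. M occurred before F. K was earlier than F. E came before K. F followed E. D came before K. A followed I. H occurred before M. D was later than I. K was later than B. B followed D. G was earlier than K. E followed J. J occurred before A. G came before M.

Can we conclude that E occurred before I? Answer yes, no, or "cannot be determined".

Tracing the constraints gives I → G → J → E, so I must come before E.
That means E cannot be before I.

no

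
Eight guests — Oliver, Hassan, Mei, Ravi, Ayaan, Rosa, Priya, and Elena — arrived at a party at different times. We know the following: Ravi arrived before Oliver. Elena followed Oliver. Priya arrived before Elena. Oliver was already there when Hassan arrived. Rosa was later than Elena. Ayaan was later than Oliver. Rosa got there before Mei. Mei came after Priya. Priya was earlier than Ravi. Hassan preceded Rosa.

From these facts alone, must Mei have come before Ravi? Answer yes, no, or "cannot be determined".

no

Tracing the constraints gives Ravi → Oliver → Hassan → Rosa → Mei, so Ravi must come before Mei.
That means Mei cannot be before Ravi.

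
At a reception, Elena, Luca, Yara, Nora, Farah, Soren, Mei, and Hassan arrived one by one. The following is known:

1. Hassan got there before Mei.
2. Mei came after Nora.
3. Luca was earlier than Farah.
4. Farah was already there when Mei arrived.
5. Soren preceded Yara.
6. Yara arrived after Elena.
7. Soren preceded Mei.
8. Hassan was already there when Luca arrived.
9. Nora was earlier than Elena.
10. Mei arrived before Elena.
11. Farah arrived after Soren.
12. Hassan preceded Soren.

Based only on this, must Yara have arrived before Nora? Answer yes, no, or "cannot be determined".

Tracing the constraints gives Nora → Elena → Yara, so Nora must come before Yara.
That means Yara cannot be before Nora.

no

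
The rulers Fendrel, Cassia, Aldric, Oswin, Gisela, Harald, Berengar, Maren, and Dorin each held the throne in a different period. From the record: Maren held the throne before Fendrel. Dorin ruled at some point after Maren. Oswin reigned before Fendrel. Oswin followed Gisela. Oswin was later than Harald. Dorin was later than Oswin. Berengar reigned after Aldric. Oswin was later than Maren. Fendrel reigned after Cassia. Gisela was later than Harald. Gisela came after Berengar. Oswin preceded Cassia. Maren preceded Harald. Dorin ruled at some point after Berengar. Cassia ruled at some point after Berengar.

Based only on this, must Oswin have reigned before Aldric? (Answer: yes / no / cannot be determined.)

no

Tracing the constraints gives Aldric → Berengar → Gisela → Oswin, so Aldric must come before Oswin.
That means Oswin cannot be before Aldric.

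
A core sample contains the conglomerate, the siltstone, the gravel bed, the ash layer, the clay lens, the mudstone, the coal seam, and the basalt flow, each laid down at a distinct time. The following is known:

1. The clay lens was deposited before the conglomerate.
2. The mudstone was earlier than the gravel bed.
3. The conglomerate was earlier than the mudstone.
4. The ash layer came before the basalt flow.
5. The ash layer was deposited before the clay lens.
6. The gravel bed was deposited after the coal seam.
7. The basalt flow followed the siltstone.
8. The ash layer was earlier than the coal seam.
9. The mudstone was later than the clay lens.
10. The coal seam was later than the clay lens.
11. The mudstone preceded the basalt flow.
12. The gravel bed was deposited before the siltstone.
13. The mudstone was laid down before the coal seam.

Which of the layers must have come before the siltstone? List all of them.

Directly stated before the siltstone: the gravel bed.
The ash layer reaches the siltstone via the ash layer → the coal seam → the gravel bed → the siltstone.
The clay lens reaches the siltstone via the clay lens → the coal seam → the gravel bed → the siltstone.
The coal seam reaches the siltstone via the coal seam → the gravel bed → the siltstone.
Likewise the conglomerate and the mudstone each reach the siltstone by chaining the stated constraints.
No chain forces the basalt flow ahead of the siltstone.

the ash layer, the clay lens, the coal seam, the conglomerate, the gravel bed, the mudstone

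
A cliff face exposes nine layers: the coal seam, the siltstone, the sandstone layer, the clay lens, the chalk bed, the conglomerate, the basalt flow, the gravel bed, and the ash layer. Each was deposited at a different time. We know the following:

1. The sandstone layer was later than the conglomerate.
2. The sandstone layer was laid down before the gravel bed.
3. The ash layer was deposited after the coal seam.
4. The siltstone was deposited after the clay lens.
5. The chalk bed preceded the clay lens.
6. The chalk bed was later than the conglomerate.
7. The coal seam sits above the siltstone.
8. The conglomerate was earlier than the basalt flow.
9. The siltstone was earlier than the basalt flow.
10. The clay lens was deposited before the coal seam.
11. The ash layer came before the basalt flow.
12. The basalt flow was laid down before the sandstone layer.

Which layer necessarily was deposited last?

the gravel bed

Every other layer has a chain of constraints placing it before the gravel bed, so the gravel bed is last.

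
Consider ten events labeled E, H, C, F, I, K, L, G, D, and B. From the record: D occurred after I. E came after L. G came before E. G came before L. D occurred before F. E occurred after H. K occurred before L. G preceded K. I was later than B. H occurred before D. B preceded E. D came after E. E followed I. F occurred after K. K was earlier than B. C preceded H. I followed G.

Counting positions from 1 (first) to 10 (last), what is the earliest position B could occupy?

G and K must both come before B — 2 forced predecessors.
Nothing else is forced ahead of B, so its earliest slot is position 2 + 1 = 3.

3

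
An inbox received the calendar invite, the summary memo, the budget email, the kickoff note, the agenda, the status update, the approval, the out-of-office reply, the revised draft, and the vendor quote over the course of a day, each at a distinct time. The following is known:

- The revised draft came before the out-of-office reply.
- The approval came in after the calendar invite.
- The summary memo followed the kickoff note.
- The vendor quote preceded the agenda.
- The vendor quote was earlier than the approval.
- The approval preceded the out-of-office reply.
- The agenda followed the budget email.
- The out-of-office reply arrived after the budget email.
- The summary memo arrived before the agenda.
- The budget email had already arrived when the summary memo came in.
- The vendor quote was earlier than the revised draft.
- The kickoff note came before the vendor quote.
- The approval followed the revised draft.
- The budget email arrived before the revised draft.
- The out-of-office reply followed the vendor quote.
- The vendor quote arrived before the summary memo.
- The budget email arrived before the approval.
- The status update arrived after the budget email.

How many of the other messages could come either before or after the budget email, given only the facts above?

3

Forced after the budget email: the agenda, the approval, the out-of-office reply, the revised draft, the status update, and the summary memo.
That leaves the calendar invite, the kickoff note, and the vendor quote with no forced order relative to the budget email — 3.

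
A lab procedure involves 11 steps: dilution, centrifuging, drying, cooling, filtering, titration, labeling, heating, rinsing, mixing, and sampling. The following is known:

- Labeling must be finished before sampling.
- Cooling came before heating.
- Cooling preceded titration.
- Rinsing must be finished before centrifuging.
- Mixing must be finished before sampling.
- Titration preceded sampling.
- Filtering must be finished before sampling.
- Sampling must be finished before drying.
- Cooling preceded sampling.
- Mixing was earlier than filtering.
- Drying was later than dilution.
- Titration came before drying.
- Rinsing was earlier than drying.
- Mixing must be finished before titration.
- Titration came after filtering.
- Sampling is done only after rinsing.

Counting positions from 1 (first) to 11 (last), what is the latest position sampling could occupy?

10

Sampling must come before drying — 1 step forced after it.
Everything else can be placed before sampling in some valid order, so sampling can sit as late as position 11 − 1 = 10.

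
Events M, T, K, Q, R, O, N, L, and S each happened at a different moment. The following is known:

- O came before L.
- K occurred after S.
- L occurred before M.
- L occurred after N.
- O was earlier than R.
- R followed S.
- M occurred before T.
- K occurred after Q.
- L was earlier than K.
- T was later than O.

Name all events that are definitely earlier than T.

L, M, N, O

Directly stated before T: M and O.
L reaches T via L → M → T.
N reaches T via N → L → M → T.
No chain forces R (or any of the others) ahead of T.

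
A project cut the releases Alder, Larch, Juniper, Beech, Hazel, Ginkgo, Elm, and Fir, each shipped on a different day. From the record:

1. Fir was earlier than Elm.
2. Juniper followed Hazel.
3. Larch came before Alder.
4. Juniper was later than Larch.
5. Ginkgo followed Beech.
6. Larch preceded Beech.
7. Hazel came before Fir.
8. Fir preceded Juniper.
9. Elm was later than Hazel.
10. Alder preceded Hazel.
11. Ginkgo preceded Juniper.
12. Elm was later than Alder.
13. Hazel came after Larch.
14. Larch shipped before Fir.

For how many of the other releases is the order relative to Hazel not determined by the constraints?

2

Forced before Hazel: Alder and Larch; forced after Hazel: Elm, Fir, and Juniper.
That leaves Beech and Ginkgo with no forced order relative to Hazel — 2.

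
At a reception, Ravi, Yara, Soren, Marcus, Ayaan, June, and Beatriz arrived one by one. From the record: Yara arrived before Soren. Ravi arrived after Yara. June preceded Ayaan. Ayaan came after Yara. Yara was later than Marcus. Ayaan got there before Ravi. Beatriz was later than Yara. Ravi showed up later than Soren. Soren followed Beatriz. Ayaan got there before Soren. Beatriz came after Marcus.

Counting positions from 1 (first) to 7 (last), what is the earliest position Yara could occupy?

2

Marcus must come before Yara — 1 forced predecessor.
Nothing else is forced ahead of Yara, so their earliest slot is position 1 + 1 = 2.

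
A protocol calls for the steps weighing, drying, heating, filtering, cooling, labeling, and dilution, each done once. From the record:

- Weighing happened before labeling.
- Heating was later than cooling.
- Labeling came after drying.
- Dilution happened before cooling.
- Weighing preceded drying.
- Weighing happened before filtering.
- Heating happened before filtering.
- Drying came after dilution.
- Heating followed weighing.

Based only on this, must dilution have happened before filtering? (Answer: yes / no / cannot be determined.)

yes

Chain the constraints: dilution → cooling → heating → filtering. Each link is directly stated, so dilution comes before filtering.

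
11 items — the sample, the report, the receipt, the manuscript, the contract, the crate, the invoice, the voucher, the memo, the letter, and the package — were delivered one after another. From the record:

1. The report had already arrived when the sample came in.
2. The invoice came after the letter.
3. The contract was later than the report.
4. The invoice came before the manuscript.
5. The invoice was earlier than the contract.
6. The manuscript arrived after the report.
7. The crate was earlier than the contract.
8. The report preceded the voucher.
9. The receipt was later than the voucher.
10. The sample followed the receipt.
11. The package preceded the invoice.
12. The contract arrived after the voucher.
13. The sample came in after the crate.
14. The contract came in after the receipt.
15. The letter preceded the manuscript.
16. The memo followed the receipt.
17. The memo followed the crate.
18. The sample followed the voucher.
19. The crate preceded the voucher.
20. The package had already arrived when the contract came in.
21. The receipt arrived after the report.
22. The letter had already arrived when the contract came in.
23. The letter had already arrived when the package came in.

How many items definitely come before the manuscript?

4

Directly stated before the manuscript: the invoice, the letter, and the report.
The package reaches the manuscript via the package → the invoice → the manuscript.
No chain forces the contract (or any of the others) ahead of the manuscript.
That's the invoice, the letter, the package, and the report — 4 in all.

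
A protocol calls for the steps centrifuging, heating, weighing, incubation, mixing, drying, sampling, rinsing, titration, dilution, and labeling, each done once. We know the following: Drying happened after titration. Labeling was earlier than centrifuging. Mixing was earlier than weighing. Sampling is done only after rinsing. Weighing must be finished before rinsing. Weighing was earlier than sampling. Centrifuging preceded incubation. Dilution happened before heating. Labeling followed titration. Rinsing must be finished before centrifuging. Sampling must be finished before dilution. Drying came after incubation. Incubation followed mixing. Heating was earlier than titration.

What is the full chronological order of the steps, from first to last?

mixing, weighing, rinsing, sampling, dilution, heating, titration, labeling, centrifuging, incubation, drying

The constraints fix every adjacent pair, so only one ordering works:
mixing → weighing → rinsing → sampling → dilution → heating → titration → labeling → centrifuging → incubation → drying.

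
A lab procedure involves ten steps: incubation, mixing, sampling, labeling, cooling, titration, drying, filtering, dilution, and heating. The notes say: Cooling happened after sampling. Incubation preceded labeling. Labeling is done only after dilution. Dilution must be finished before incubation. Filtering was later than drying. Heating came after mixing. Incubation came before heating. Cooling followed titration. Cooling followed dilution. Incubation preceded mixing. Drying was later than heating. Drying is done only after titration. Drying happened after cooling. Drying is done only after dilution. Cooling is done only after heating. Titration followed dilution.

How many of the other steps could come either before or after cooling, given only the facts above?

Forced before cooling: dilution, heating, incubation, mixing, sampling, and titration; forced after cooling: drying and filtering.
That leaves labeling with no forced order relative to cooling — 1.

1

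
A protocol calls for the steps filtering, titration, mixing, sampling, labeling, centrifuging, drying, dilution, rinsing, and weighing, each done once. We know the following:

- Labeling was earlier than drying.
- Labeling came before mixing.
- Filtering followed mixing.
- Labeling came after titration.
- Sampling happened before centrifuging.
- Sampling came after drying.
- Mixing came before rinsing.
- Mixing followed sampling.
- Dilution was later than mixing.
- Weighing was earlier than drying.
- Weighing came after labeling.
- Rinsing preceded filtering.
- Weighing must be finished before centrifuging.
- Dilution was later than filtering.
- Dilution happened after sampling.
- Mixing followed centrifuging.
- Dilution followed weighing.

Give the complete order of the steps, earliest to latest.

titration, labeling, weighing, drying, sampling, centrifuging, mixing, rinsing, filtering, dilution

The constraints fix every adjacent pair, so only one ordering works:
titration → labeling → weighing → drying → sampling → centrifuging → mixing → rinsing → filtering → dilution.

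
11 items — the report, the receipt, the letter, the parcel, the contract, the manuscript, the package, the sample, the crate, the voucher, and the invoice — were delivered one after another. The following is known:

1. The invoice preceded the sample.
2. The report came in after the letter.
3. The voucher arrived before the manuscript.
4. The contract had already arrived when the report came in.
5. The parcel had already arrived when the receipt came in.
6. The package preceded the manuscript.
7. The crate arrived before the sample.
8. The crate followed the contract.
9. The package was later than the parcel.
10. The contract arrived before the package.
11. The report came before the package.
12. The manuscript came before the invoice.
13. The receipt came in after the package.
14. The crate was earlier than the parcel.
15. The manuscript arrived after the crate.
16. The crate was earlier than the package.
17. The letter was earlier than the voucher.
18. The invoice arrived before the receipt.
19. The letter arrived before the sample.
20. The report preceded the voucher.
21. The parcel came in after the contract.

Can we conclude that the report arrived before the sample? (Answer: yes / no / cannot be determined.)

yes

Chain the constraints: the report → the voucher → the manuscript → the invoice → the sample. Each link is directly stated, so the report comes before the sample.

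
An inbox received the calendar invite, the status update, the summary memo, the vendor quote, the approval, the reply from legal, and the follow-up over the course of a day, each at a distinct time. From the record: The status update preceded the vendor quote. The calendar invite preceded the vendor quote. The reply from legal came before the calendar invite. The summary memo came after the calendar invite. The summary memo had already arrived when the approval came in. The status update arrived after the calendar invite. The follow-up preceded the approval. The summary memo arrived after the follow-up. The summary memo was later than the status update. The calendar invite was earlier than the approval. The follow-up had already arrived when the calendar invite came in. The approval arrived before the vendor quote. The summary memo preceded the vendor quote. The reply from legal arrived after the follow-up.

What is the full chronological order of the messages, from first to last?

The constraints fix every adjacent pair, so only one ordering works:
the follow-up → the reply from legal → the calendar invite → the status update → the summary memo → the approval → the vendor quote.

the follow-up, the reply from legal, the calendar invite, the status update, the summary memo, the approval, the vendor quote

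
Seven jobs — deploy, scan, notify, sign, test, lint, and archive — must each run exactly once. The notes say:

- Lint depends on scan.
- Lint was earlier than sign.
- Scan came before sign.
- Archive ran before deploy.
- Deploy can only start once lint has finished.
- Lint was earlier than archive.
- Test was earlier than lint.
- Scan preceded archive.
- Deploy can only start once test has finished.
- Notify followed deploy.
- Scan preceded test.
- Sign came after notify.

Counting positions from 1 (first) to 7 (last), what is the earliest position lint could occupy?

Scan and test must both come before lint — 2 forced predecessors.
Nothing else is forced ahead of lint, so its earliest slot is position 2 + 1 = 3.

3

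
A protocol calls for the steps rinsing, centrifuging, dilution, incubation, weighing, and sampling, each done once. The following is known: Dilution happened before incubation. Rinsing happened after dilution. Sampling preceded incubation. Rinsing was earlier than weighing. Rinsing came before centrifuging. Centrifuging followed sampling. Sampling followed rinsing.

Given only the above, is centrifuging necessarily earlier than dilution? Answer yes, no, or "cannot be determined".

Tracing the constraints gives dilution → rinsing → centrifuging, so dilution must come before centrifuging.
That means centrifuging cannot be before dilution.

no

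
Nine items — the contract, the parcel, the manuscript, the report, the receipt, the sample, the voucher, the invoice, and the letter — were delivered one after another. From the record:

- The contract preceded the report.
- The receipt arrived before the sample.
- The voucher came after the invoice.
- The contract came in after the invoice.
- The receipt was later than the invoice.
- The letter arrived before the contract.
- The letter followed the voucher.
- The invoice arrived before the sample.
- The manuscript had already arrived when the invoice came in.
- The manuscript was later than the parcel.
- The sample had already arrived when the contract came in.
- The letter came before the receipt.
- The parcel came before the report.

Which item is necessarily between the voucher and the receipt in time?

the letter

Tracing the constraints gives the voucher → the letter → the receipt, so the letter sits after the voucher and before the receipt.
No other item is forced both after the voucher and before the receipt.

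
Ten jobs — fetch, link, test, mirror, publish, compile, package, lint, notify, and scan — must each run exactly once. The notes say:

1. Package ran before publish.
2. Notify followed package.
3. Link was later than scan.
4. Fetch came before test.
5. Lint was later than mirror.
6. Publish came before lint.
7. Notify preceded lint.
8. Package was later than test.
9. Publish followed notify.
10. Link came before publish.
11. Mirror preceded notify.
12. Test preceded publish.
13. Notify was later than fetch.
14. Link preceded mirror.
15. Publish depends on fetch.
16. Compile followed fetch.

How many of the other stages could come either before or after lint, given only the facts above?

1

Forced before lint: fetch, link, mirror, notify, package, publish, scan, and test.
That leaves compile with no forced order relative to lint — 1.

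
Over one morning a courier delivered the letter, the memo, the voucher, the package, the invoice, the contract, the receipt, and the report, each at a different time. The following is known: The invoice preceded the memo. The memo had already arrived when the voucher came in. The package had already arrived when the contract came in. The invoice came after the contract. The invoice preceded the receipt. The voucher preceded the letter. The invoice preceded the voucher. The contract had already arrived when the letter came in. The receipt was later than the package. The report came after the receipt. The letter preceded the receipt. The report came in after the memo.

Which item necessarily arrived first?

The package has a chain of constraints placing it before every other item, so the package must be first.

the package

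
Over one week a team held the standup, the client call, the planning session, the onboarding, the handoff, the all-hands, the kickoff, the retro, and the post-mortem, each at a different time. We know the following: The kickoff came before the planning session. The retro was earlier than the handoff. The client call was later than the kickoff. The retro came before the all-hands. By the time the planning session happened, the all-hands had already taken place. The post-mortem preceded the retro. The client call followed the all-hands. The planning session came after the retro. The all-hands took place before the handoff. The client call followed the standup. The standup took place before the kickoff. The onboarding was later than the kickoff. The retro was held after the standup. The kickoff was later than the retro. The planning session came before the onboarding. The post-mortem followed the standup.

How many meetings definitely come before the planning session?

5

Directly stated before the planning session: the all-hands, the kickoff, and the retro.
The post-mortem reaches the planning session via the post-mortem → the retro → the planning session.
The standup reaches the planning session via the standup → the retro → the planning session.
That's the all-hands, the kickoff, the post-mortem, the retro, and the standup — 5 in all.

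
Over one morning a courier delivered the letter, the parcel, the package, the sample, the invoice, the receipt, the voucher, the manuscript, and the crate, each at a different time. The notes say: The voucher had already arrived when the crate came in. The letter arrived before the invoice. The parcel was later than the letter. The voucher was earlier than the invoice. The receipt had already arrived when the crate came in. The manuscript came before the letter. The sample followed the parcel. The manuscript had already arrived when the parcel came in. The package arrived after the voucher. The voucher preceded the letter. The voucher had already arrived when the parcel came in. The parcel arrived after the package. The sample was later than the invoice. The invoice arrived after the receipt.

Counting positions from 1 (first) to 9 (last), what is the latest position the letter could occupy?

6

The letter must come before the invoice, the parcel, and the sample — 3 items forced after it.
Everything else can be placed before the letter in some valid order, so the letter can sit as late as position 9 − 3 = 6.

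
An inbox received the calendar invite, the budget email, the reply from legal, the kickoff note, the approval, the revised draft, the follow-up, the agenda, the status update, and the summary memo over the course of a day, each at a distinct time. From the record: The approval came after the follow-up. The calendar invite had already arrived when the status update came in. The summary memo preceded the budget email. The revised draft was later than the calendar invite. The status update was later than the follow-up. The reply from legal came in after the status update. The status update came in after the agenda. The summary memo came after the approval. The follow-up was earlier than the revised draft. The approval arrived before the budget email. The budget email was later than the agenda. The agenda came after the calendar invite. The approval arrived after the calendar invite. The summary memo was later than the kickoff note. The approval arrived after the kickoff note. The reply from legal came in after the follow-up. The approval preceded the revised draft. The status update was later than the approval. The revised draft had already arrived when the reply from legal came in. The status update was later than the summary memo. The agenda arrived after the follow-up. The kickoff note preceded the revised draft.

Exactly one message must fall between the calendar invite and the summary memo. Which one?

the approval

Tracing the constraints gives the calendar invite → the approval → the summary memo, so the approval sits after the calendar invite and before the summary memo.
No other message is forced both after the calendar invite and before the summary memo.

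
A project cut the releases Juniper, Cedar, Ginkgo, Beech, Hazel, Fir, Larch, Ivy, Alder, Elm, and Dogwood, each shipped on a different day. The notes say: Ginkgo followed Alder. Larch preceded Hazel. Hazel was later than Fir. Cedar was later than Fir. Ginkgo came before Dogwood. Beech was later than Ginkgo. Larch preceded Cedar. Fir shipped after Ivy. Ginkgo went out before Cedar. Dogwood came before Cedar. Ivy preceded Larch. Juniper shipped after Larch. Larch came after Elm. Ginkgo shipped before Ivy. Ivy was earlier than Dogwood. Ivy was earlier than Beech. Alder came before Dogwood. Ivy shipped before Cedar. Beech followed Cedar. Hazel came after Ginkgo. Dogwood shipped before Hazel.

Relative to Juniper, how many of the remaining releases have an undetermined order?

5

Forced before Juniper: Alder, Elm, Ginkgo, Ivy, and Larch.
That leaves Beech, Cedar, Dogwood, Fir, and Hazel with no forced order relative to Juniper — 5.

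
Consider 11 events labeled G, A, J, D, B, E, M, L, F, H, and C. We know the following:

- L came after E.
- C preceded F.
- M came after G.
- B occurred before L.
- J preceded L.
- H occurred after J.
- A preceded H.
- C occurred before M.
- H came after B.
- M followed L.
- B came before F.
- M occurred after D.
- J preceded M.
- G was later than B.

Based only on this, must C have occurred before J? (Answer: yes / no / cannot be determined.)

cannot be determined

No chain of stated constraints runs from C to J, and none runs from J to C either.
So the relative order of C and J is not fixed by the given facts.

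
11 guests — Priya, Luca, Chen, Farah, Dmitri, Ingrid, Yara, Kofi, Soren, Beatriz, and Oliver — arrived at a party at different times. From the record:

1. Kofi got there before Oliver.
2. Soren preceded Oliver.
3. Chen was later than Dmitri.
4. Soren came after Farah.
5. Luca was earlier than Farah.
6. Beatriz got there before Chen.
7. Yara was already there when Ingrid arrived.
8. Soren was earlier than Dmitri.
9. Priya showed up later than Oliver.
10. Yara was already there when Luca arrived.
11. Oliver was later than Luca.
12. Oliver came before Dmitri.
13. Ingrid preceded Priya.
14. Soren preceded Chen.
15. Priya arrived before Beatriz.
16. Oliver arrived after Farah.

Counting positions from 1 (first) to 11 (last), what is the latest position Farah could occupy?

Farah must come before Beatriz, Chen, Dmitri, Oliver, Priya, and Soren — 6 guests forced after them.
Everything else can be placed before Farah in some valid order, so Farah can sit as late as position 11 − 6 = 5.

5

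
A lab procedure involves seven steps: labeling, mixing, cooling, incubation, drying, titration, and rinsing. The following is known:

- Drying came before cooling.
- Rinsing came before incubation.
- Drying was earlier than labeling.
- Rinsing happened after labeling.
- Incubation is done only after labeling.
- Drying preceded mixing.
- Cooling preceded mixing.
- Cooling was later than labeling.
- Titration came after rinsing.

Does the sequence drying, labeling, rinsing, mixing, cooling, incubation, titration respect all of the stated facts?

no

The constraints require cooling before mixing, but in the proposed sequence mixing appears ahead of cooling. That one violation is enough.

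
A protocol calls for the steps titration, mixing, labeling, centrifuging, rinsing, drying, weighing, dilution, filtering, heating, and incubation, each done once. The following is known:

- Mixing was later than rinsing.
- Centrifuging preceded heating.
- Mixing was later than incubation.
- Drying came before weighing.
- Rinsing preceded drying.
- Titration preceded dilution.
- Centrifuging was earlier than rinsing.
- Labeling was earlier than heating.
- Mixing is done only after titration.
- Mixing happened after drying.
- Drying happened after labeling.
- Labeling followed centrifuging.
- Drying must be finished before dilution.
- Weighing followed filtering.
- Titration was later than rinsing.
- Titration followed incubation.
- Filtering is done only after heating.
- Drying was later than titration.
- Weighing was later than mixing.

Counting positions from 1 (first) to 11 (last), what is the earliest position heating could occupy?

3

Centrifuging and labeling must both come before heating — 2 forced predecessors.
Nothing else is forced ahead of heating, so its earliest slot is position 2 + 1 = 3.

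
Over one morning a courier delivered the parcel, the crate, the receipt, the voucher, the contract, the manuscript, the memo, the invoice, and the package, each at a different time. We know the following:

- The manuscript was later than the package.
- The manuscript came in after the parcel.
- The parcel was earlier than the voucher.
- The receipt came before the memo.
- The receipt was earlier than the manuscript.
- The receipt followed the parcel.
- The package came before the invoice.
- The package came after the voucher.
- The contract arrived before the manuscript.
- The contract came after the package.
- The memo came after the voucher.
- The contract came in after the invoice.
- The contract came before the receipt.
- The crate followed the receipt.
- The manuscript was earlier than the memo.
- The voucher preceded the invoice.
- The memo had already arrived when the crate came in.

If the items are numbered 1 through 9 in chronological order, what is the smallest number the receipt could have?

The contract, the invoice, the package, the parcel, and the voucher must all come before the receipt — 5 forced predecessors.
Nothing else is forced ahead of the receipt, so its earliest slot is position 5 + 1 = 6.

6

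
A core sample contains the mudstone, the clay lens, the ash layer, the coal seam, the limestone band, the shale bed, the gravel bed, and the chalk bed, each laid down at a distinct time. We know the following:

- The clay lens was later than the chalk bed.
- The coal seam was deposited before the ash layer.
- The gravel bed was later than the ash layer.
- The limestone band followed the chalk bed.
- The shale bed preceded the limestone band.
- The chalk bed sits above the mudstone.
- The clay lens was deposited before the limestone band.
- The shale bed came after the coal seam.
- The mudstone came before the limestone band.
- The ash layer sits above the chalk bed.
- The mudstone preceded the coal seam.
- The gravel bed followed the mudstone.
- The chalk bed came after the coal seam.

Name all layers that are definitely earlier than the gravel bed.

the ash layer, the chalk bed, the coal seam, the mudstone

Directly stated before the gravel bed: the ash layer and the mudstone.
The chalk bed reaches the gravel bed via the chalk bed → the ash layer → the gravel bed.
The coal seam reaches the gravel bed via the coal seam → the ash layer → the gravel bed.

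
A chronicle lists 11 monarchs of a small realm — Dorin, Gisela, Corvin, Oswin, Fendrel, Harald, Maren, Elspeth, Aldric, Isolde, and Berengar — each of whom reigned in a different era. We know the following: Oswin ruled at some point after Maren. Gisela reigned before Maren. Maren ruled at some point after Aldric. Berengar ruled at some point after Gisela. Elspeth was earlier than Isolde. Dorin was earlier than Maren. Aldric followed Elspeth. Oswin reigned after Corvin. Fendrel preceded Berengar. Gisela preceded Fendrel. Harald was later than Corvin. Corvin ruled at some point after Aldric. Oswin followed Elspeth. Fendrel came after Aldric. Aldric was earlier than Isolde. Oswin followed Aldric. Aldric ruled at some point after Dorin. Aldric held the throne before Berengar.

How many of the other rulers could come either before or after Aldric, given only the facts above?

1

Forced before Aldric: Dorin and Elspeth; forced after Aldric: Berengar, Corvin, Fendrel, Harald, Isolde, Maren, and Oswin.
That leaves Gisela with no forced order relative to Aldric — 1.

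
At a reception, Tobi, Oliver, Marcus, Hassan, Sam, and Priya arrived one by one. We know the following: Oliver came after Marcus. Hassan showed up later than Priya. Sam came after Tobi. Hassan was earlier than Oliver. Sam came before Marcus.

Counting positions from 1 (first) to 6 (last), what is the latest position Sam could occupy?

Sam must come before Marcus and Oliver — 2 guests forced after them.
Everything else can be placed before Sam in some valid order, so Sam can sit as late as position 6 − 2 = 4.

4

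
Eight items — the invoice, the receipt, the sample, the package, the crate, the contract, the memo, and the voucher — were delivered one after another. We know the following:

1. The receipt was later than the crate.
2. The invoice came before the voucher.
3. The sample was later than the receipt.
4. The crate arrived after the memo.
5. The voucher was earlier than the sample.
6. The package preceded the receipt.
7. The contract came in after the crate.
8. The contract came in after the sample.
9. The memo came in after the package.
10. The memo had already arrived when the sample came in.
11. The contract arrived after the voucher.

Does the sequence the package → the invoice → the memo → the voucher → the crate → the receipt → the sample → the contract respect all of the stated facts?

yes

Check each stated constraint against the proposed order — e.g. the memo is ahead of the sample; the package is ahead of the receipt. Every pair is in the required order; nothing is violated.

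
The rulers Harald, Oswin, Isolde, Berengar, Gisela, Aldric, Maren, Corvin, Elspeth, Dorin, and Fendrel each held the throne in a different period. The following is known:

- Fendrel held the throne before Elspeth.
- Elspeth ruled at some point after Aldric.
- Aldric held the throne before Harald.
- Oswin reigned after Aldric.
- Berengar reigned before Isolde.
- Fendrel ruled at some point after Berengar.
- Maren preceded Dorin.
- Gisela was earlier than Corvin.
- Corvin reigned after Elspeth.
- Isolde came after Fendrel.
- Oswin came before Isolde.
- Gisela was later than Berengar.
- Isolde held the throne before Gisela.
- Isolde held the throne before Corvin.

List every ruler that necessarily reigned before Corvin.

Directly stated before Corvin: Elspeth, Gisela, and Isolde.
Aldric reaches Corvin via Aldric → Elspeth → Corvin.
Berengar reaches Corvin via Berengar → Isolde → Corvin.
Fendrel reaches Corvin via Fendrel → Isolde → Corvin.
Likewise Oswin reaches Corvin by chaining the stated constraints.
No chain forces Dorin (or any of the others) ahead of Corvin.

Aldric, Berengar, Elspeth, Fendrel, Gisela, Isolde, Oswin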